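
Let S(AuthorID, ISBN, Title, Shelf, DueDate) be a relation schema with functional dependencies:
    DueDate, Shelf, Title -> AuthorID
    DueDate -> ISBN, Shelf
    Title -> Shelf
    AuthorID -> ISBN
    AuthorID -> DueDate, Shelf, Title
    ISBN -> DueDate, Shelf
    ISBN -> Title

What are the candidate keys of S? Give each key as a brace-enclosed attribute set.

{AuthorID}, {DueDate}, {ISBN}

{AuthorID}⁺ = {AuthorID, DueDate, ISBN, Shelf, Title} — all of the relation — so {AuthorID} is a candidate key.
{DueDate}⁺ = {AuthorID, DueDate, ISBN, Shelf, Title} — all of the relation — so {DueDate} is a candidate key.
{ISBN}⁺ = {AuthorID, DueDate, ISBN, Shelf, Title} — all of the relation — so {ISBN} is a candidate key.
These are minimal and exhaustive — every other superkey contains one of them.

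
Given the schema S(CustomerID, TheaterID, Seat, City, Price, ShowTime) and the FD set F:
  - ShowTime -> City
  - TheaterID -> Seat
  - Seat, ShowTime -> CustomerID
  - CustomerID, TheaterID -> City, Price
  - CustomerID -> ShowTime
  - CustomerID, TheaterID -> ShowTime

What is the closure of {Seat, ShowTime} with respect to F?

Start with {Seat, ShowTime}.
ShowTime -> City applies; add {City} → now {City, Seat, ShowTime}.
Seat, ShowTime -> CustomerID applies; add {CustomerID} → now {City, CustomerID, Seat, ShowTime}.
No further FD applies.

{City, CustomerID, Seat, ShowTime}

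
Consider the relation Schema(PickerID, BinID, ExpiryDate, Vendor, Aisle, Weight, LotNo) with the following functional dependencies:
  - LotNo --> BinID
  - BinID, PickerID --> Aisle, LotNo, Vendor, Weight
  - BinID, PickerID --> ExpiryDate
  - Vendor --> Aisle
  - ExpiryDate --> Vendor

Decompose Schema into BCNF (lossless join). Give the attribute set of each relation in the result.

Candidate keys of the original relation: {BinID, PickerID}, {LotNo, PickerID}.
Within {Aisle, BinID, ExpiryDate, LotNo, PickerID, Vendor, Weight}: {LotNo}⁺ ∩ {Aisle, BinID, ExpiryDate, LotNo, PickerID, Vendor, Weight} = {BinID, LotNo}, not the whole set, so LotNo --> BinID violates BCNF; decompose into {BinID, LotNo} and {Aisle, ExpiryDate, LotNo, PickerID, Vendor, Weight}.
{BinID, LotNo} is in BCNF.
Within {Aisle, ExpiryDate, LotNo, PickerID, Vendor, Weight}: {Vendor}⁺ ∩ {Aisle, ExpiryDate, LotNo, PickerID, Vendor, Weight} = {Aisle, Vendor}, not the whole set, so Vendor --> Aisle violates BCNF; decompose into {Aisle, Vendor} and {ExpiryDate, LotNo, PickerID, Vendor, Weight}.
{Aisle, Vendor} is in BCNF.
Within {ExpiryDate, LotNo, PickerID, Vendor, Weight}: {ExpiryDate}⁺ ∩ {ExpiryDate, LotNo, PickerID, Vendor, Weight} = {ExpiryDate, Vendor}, not the whole set, so ExpiryDate --> Vendor violates BCNF; decompose into {ExpiryDate, Vendor} and {ExpiryDate, LotNo, PickerID, Weight}.
{ExpiryDate, Vendor} is in BCNF.
{ExpiryDate, LotNo, PickerID, Weight} is in BCNF.

{Aisle, Vendor}; {BinID, LotNo}; {ExpiryDate, LotNo, PickerID, Weight}; {ExpiryDate, Vendor}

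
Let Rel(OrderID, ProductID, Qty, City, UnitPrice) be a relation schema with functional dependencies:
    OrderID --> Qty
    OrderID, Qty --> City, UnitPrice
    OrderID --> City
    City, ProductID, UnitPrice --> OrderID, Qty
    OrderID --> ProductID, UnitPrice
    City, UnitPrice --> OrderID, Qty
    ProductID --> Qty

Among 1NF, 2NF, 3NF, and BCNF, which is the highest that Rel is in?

2NF

Candidate keys: {City, UnitPrice}, {OrderID}. Prime attributes: {City, OrderID, UnitPrice}.
ProductID --> Qty: {ProductID}⁺ = {ProductID, Qty}, which is not all of the attributes, so the left side is not a superkey — BCNF is violated.
ProductID --> Qty has non-prime {Qty} on the right and a non-superkey on the left, so 3NF fails.
No non-prime attribute depends on a proper subset of any candidate key, so 2NF holds.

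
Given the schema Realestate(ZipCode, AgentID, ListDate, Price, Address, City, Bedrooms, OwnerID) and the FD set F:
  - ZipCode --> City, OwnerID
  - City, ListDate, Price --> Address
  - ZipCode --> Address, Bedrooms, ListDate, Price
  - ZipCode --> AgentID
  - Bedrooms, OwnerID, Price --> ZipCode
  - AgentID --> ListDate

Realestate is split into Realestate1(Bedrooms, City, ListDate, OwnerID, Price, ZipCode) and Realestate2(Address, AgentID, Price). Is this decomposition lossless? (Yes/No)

No

Common attributes: {Price}; their closure is {Price}.
The closure covers neither Realestate1 nor Realestate2 entirely; the join is not lossless.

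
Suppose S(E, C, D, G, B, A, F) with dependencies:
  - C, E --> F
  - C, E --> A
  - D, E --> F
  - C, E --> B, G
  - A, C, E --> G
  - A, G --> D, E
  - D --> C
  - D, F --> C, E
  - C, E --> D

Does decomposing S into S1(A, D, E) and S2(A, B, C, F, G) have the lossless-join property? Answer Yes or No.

Common attributes: {A}; their closure is {A}.
Neither S1 nor S2 is contained in that closure, so the decomposition is lossy.

No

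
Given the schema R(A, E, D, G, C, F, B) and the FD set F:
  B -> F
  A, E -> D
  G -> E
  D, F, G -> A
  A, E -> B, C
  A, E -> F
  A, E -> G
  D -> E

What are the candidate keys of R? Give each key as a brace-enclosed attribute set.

{A, D}, {A, E}, {A, G}, {B, D, G}, {D, F, G}

{A, D} is a candidate key since {A, D}⁺ = {A, B, C, D, E, F, G} covers every attribute.
{A, E} is a candidate key since {A, E}⁺ = {A, B, C, D, E, F, G} covers every attribute.
{A, G} is a candidate key since {A, G}⁺ = {A, B, C, D, E, F, G} covers every attribute.
{B, D, G} is a candidate key since {B, D, G}⁺ = {A, B, C, D, E, F, G} covers every attribute.
{D, F, G} is a candidate key since {D, F, G}⁺ = {A, B, C, D, E, F, G} covers every attribute.
No proper subset of any of these is a key, and no other minimal superkey exists.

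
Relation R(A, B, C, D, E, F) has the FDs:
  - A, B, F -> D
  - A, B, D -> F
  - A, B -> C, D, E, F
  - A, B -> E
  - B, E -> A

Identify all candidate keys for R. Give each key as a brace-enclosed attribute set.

Attributes never on any right-hand side: {B} — every candidate key must contain it.
{A, B}⁺ = {A, B, C, D, E, F} — all of the relation — so {A, B} is a candidate key.
{B, E}⁺ = {A, B, C, D, E, F} — all of the relation — so {B, E} is a candidate key.
Any other superkey properly contains one of these, so there are no further candidate keys.

{A, B}, {B, E}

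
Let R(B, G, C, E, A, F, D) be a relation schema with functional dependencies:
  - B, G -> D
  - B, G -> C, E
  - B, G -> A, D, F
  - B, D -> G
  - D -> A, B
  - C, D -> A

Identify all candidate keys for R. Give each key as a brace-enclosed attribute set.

{B, G}, {D}

{D}⁺ = {A, B, C, D, E, F, G}, which is every attribute, so {D} is a candidate key.
{B, G}⁺ = {A, B, C, D, E, F, G}, which is every attribute, so {B, G} is a candidate key.
These are minimal and exhaustive — every other superkey contains one of them.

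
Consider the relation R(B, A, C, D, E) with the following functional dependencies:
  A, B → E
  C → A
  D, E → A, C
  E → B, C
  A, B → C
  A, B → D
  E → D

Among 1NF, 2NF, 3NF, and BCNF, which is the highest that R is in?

3NF

Candidate keys: {A, B}, {B, C}, {E}. Prime attributes: {A, B, C, E}.
C → A: {C}⁺ = {A, C}, which is not all of the attributes, so the left side is not a superkey — BCNF is violated.
Since {A} ⊆ prime attributes and every other non-superkey FD also has a prime right side, the schema is in 3NF.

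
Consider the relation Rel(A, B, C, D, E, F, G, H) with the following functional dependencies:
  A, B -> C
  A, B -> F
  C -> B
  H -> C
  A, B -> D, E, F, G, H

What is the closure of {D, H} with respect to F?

{B, C, D, H}

Start with {D, H}.
H -> C applies; add {C} → now {C, D, H}.
C -> B applies; add {B} → now {B, C, D, H}.
No further FD applies.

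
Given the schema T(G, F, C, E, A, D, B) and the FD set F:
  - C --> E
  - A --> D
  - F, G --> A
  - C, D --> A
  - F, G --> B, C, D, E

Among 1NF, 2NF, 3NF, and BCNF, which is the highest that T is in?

Candidate key: {F, G}. Prime attributes: {F, G}.
C --> E breaks BCNF: {C}⁺ = {C, E}, so {C} is not a superkey.
C --> E determines the non-prime attribute {E} from a non-superkey — 3NF is violated.
Checking every proper subset of each key, none determines a non-prime attribute — 2NF is satisfied.

2NF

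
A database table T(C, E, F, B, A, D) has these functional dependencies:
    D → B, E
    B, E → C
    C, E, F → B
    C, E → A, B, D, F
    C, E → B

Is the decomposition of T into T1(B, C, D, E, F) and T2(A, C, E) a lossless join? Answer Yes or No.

Yes

The shared attributes are {C, E} and {C, E}⁺ = {A, B, C, D, E, F}.
This includes all of T1, so the common attributes are a superkey of T1 — the join is lossless.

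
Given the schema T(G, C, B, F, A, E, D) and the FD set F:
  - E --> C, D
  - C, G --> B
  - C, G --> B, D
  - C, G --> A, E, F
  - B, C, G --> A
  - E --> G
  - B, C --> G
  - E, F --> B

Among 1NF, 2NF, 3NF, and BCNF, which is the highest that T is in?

BCNF

Candidate keys: {B, C}, {C, G}, {E}. Prime attributes: {B, C, E, G}.
Each dependency's left side is a superkey — BCNF holds.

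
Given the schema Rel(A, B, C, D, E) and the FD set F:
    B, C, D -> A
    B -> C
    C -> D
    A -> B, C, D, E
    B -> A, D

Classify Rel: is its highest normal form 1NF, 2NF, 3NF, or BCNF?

Candidate keys: {A}, {B}. Prime attributes: {A, B}.
C -> D breaks BCNF: {C}⁺ = {C, D}, so {C} is not a superkey.
C -> D determines the non-prime attribute {D} from a non-superkey — 3NF is violated.
Every candidate key is a single attribute, so no partial dependency is possible; 2NF holds.

2NF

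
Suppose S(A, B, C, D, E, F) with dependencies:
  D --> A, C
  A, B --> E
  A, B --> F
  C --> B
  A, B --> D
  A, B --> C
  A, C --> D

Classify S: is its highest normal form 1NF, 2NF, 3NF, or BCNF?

3NF

Candidate keys: {A, B}, {A, C}, {D}. Prime attributes: {A, B, C, D}.
For C --> B we have {C}⁺ = {B, C}; {C} is not a superkey, so BCNF fails.
Its right-hand attributes {B} are all prime, as are those of every other non-superkey FD — the relation is in 3NF.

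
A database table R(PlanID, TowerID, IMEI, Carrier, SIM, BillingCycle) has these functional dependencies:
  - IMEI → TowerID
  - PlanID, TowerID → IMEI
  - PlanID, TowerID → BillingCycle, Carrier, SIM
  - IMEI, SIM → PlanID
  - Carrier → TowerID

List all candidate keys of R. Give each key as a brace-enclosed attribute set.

{Carrier, PlanID}⁺ = {BillingCycle, Carrier, IMEI, PlanID, SIM, TowerID} — all of the relation — so {Carrier, PlanID} is a candidate key.
{IMEI, PlanID}⁺ = {BillingCycle, Carrier, IMEI, PlanID, SIM, TowerID} — all of the relation — so {IMEI, PlanID} is a candidate key.
{IMEI, SIM}⁺ = {BillingCycle, Carrier, IMEI, PlanID, SIM, TowerID} — all of the relation — so {IMEI, SIM} is a candidate key.
{PlanID, TowerID}⁺ = {BillingCycle, Carrier, IMEI, PlanID, SIM, TowerID} — all of the relation — so {PlanID, TowerID} is a candidate key.
Any other superkey properly contains one of these, so there are no further candidate keys.

{Carrier, PlanID}, {IMEI, PlanID}, {IMEI, SIM}, {PlanID, TowerID}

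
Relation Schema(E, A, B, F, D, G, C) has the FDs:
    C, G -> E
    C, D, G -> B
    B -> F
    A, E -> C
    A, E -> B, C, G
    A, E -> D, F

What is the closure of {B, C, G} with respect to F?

Start with {B, C, G}.
C, G -> E applies; add {E} → now {B, C, E, G}.
B -> F applies; add {F} → now {B, C, E, F, G}.
No further FD applies.

{B, C, E, F, G}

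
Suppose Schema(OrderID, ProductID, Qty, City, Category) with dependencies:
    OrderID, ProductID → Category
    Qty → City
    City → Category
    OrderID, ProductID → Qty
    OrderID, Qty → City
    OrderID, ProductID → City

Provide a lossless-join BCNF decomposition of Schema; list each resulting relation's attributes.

{Category, City}; {City, Qty}; {OrderID, ProductID, Qty}

Candidate key of the original relation: {OrderID, ProductID}.
Within {Category, City, OrderID, ProductID, Qty}: {Qty}⁺ ∩ {Category, City, OrderID, ProductID, Qty} = {Category, City, Qty}, not the whole set, so Qty → Category, City violates BCNF; decompose into {Category, City, Qty} and {OrderID, ProductID, Qty}.
Within {Category, City, Qty}: {City}⁺ ∩ {Category, City, Qty} = {Category, City}, not the whole set, so City → Category violates BCNF; decompose into {Category, City} and {City, Qty}.
{Category, City}: every determinant is a superkey — BCNF.
{City, Qty}: every determinant is a superkey — BCNF.
{OrderID, ProductID, Qty}: every determinant is a superkey — BCNF.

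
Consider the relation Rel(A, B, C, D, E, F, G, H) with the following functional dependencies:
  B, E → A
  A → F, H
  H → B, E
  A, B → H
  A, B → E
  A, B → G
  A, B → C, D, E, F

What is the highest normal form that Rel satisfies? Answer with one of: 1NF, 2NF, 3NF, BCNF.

Candidate keys: {A}, {B, E}, {H}. Prime attributes: {A, B, E, H}.
Every FD has a superkey on the left, so the relation is in BCNF.

BCNF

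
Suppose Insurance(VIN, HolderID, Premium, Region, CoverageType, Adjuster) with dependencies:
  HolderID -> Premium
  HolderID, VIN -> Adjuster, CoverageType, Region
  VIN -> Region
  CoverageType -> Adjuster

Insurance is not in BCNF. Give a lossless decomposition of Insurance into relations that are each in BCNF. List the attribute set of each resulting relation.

{Adjuster, CoverageType}; {CoverageType, HolderID, VIN}; {HolderID, Premium}; {Region, VIN}

Candidate key of the original relation: {HolderID, VIN}.
{Adjuster, CoverageType, HolderID, Premium, Region, VIN}: {HolderID} determines {HolderID, Premium} here but is not a superkey — split on HolderID -> Premium, giving {HolderID, Premium} and {Adjuster, CoverageType, HolderID, Region, VIN}.
{HolderID, Premium}: every determinant is a superkey — BCNF.
{Adjuster, CoverageType, HolderID, Region, VIN}: {VIN} determines {Region, VIN} here but is not a superkey — split on VIN -> Region, giving {Region, VIN} and {Adjuster, CoverageType, HolderID, VIN}.
{Region, VIN}: every determinant is a superkey — BCNF.
{Adjuster, CoverageType, HolderID, VIN}: {CoverageType} determines {Adjuster, CoverageType} here but is not a superkey — split on CoverageType -> Adjuster, giving {Adjuster, CoverageType} and {CoverageType, HolderID, VIN}.
{Adjuster, CoverageType}: every determinant is a superkey — BCNF.
{CoverageType, HolderID, VIN}: every determinant is a superkey — BCNF.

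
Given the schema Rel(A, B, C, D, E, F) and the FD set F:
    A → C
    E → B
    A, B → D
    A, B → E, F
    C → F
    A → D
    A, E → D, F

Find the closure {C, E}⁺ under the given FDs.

{B, C, E, F}

Start with {C, E}.
E → B applies; add {B} → now {B, C, E}.
C → F applies; add {F} → now {B, C, E, F}.
No further FD applies.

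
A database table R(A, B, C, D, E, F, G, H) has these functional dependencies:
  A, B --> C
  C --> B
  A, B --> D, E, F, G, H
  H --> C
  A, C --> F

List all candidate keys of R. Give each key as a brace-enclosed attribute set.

{A} never appears on the right of any FD, so every key must include it.
{A, B} is a candidate key since {A, B}⁺ = {A, B, C, D, E, F, G, H} covers every attribute.
{A, C} is a candidate key since {A, C}⁺ = {A, B, C, D, E, F, G, H} covers every attribute.
{A, H} is a candidate key since {A, H}⁺ = {A, B, C, D, E, F, G, H} covers every attribute.
Any other superkey properly contains one of these, so there are no further candidate keys.

{A, B}, {A, C}, {A, H}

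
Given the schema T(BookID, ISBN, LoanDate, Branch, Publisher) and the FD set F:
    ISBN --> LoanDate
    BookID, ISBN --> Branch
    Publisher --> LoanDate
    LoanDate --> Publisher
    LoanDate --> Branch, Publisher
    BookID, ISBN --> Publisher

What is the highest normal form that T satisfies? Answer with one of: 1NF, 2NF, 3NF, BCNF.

1NF

Candidate key: {BookID, ISBN}. Prime attributes: {BookID, ISBN}.
For ISBN --> LoanDate we have {ISBN}⁺ = {Branch, ISBN, LoanDate, Publisher}; {ISBN} is not a superkey, so BCNF fails.
ISBN --> LoanDate determines the non-prime attribute {LoanDate} from a non-superkey — 3NF is violated.
The proper key subset {ISBN} of {BookID, ISBN} determines non-prime {Branch, LoanDate, Publisher}, so the relation is not even in 2NF.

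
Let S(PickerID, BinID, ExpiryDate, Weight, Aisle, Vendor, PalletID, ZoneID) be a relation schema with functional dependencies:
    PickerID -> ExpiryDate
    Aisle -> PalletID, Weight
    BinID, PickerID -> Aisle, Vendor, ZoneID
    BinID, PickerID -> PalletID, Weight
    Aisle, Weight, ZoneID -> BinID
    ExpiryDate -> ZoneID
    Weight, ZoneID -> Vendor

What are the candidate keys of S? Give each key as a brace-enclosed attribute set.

{Aisle, PickerID}, {BinID, PickerID}

{PickerID} never appears on the right of any FD, so every key must include it.
{Aisle, PickerID} is a candidate key since {Aisle, PickerID}⁺ = {Aisle, BinID, ExpiryDate, PalletID, PickerID, Vendor, Weight, ZoneID} covers every attribute.
{BinID, PickerID} is a candidate key since {BinID, PickerID}⁺ = {Aisle, BinID, ExpiryDate, PalletID, PickerID, Vendor, Weight, ZoneID} covers every attribute.
No proper subset of any of these is a key, and no other minimal superkey exists.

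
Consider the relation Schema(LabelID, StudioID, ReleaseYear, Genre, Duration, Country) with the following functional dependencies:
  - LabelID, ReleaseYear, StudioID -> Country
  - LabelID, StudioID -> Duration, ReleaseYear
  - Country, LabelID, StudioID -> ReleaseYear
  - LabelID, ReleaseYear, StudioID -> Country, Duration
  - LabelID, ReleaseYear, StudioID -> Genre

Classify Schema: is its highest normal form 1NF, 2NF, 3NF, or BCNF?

Candidate key: {LabelID, StudioID}. Prime attributes: {LabelID, StudioID}.
The left-hand side of every FD is a superkey, so BCNF is satisfied.

BCNF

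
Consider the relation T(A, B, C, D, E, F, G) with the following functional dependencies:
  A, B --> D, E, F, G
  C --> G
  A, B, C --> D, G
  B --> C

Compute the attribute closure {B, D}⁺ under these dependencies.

Start with {B, D}.
B --> C applies; add {C} → now {B, C, D}.
C --> G applies; add {G} → now {B, C, D, G}.
No further FD applies.

{B, C, D, G}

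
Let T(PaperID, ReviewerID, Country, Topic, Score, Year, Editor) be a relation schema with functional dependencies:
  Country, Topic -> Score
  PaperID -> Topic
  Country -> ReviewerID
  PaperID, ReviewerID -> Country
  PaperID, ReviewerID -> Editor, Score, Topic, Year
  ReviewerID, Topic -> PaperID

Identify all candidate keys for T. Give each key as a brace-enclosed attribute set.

{Country, PaperID}, {Country, Topic}, {PaperID, ReviewerID}, {ReviewerID, Topic}

Closure of {Country, PaperID} is {Country, Editor, PaperID, ReviewerID, Score, Topic, Year}, the whole schema; {Country, PaperID} is a candidate key.
Closure of {Country, Topic} is {Country, Editor, PaperID, ReviewerID, Score, Topic, Year}, the whole schema; {Country, Topic} is a candidate key.
Closure of {PaperID, ReviewerID} is {Country, Editor, PaperID, ReviewerID, Score, Topic, Year}, the whole schema; {PaperID, ReviewerID} is a candidate key.
Closure of {ReviewerID, Topic} is {Country, Editor, PaperID, ReviewerID, Score, Topic, Year}, the whole schema; {ReviewerID, Topic} is a candidate key.
These are minimal and exhaustive — every other superkey contains one of them.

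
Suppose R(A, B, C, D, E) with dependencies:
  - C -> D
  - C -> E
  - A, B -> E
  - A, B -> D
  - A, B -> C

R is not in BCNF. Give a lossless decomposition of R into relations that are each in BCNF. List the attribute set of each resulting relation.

{A, B, C}; {C, D, E}

Candidate key of the original relation: {A, B}.
Within {A, B, C, D, E}: {C}⁺ ∩ {A, B, C, D, E} = {C, D, E}, not the whole set, so C -> D, E violates BCNF; decompose into {C, D, E} and {A, B, C}.
{C, D, E} is in BCNF.
{A, B, C} is in BCNF.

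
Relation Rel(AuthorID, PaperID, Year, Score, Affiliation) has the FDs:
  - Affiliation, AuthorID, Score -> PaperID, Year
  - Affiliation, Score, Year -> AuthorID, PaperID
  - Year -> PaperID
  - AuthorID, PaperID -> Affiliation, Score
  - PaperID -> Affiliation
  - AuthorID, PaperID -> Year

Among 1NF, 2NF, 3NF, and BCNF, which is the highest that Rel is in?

3NF

Candidate keys: {Affiliation, AuthorID, Score}, {AuthorID, PaperID}, {AuthorID, Year}, {Score, Year}. Prime attributes: {Affiliation, AuthorID, PaperID, Score, Year}.
Year -> PaperID: {Year}⁺ = {Affiliation, PaperID, Year}, which is not all of the attributes, so the left side is not a superkey — BCNF is violated.
But every attribute on its right side ({PaperID}) is prime, and the same holds for every other non-superkey FD, so 3NF still holds.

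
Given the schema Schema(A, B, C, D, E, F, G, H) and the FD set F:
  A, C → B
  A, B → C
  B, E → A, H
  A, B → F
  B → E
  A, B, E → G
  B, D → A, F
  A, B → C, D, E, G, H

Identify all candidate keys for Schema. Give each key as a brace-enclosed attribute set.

{A, C}, {B}

Closure of {B} is {A, B, C, D, E, F, G, H}, the whole schema; {B} is a candidate key.
Closure of {A, C} is {A, B, C, D, E, F, G, H}, the whole schema; {A, C} is a candidate key.
These are minimal and exhaustive — every other superkey contains one of them.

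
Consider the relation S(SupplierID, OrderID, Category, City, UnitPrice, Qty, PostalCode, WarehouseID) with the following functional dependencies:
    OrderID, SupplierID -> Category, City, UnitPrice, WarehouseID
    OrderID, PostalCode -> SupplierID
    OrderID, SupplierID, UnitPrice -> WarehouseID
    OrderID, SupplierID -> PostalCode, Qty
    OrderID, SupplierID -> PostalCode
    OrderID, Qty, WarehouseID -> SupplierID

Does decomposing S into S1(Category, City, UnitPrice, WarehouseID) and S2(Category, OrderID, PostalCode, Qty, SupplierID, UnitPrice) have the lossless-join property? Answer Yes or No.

Common attributes: {Category, UnitPrice}; their closure is {Category, UnitPrice}.
S1 ⊄ {Category, UnitPrice} and S2 ⊄ {Category, UnitPrice}, so the split is lossy.

No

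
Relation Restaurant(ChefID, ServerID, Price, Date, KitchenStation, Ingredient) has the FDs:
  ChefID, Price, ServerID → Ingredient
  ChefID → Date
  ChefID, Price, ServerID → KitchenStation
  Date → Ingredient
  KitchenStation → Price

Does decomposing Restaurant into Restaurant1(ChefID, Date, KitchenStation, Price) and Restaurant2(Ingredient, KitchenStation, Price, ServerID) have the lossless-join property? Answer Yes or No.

Common attributes: {KitchenStation, Price}; their closure is {KitchenStation, Price}.
Neither Restaurant1 nor Restaurant2 is contained in that closure, so the decomposition is lossy.

No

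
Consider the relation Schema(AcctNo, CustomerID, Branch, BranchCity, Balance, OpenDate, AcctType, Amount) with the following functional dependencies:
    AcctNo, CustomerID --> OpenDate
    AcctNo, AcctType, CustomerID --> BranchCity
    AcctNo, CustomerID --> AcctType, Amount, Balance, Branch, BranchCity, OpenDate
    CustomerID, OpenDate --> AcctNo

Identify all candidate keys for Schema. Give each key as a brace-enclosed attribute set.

No FD produces {CustomerID}, so it must be in every candidate key.
Closure of {AcctNo, CustomerID} is {AcctNo, AcctType, Amount, Balance, Branch, BranchCity, CustomerID, OpenDate}, the whole schema; {AcctNo, CustomerID} is a candidate key.
Closure of {CustomerID, OpenDate} is {AcctNo, AcctType, Amount, Balance, Branch, BranchCity, CustomerID, OpenDate}, the whole schema; {CustomerID, OpenDate} is a candidate key.
Any other superkey properly contains one of these, so there are no further candidate keys.

{AcctNo, CustomerID}, {CustomerID, OpenDate}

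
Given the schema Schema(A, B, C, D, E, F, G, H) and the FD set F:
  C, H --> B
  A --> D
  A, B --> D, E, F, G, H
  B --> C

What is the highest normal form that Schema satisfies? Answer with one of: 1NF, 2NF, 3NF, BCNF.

1NF

Candidate keys: {A, B}, {A, C, H}. Prime attributes: {A, B, C, H}.
C, H --> B: {C, H}⁺ = {B, C, H}, which is not all of the attributes, so the left side is not a superkey — BCNF is violated.
Because {D} is non-prime and the left side of A --> D is not a superkey, the relation is not in 3NF.
Since {A} ⊂ {A, B} and {A}⁺ ⊇ {D} with {D} non-prime, there is a partial dependency; 2NF fails.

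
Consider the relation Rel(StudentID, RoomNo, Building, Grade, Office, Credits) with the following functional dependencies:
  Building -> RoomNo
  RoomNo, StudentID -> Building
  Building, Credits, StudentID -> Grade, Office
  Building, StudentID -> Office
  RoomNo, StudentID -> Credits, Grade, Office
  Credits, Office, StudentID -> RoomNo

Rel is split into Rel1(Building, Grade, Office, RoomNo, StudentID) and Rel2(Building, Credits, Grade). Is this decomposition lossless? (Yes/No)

Common attributes: {Building, Grade}; their closure is {Building, Grade, RoomNo}.
Rel1 ⊄ {Building, Grade, RoomNo} and Rel2 ⊄ {Building, Grade, RoomNo}, so the split is lossy.

No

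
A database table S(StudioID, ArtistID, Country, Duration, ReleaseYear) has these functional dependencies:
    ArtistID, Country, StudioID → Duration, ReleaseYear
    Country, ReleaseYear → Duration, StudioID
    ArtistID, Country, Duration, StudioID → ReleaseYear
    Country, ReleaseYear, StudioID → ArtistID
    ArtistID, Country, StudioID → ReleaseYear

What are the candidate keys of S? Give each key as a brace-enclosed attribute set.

Attributes never on any right-hand side: {Country} — every candidate key must contain it.
{Country, ReleaseYear}⁺ = {ArtistID, Country, Duration, ReleaseYear, StudioID} — all of the relation — so {Country, ReleaseYear} is a candidate key.
{ArtistID, Country, StudioID}⁺ = {ArtistID, Country, Duration, ReleaseYear, StudioID} — all of the relation — so {ArtistID, Country, StudioID} is a candidate key.
Any other superkey properly contains one of these, so there are no further candidate keys.

{ArtistID, Country, StudioID}, {Country, ReleaseYear}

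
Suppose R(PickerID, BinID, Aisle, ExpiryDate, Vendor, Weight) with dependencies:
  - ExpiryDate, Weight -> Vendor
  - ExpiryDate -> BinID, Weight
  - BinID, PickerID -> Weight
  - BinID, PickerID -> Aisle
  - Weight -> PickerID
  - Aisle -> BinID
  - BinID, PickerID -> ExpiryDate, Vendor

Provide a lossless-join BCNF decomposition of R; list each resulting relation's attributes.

Candidate keys of the original relation: {Aisle, PickerID}, {Aisle, Weight}, {BinID, PickerID}, {BinID, Weight}, {ExpiryDate}.
{Aisle, BinID, ExpiryDate, PickerID, Vendor, Weight}: {Weight} determines {PickerID, Weight} here but is not a superkey — split on Weight -> PickerID, giving {PickerID, Weight} and {Aisle, BinID, ExpiryDate, Vendor, Weight}.
{PickerID, Weight} has no BCNF violation.
{Aisle, BinID, ExpiryDate, Vendor, Weight}: {Aisle} determines {Aisle, BinID} here but is not a superkey — split on Aisle -> BinID, giving {Aisle, BinID} and {Aisle, ExpiryDate, Vendor, Weight}.
{Aisle, BinID} has no BCNF violation.
{Aisle, ExpiryDate, Vendor, Weight} has no BCNF violation.

{Aisle, BinID}; {Aisle, ExpiryDate, Vendor, Weight}; {PickerID, Weight}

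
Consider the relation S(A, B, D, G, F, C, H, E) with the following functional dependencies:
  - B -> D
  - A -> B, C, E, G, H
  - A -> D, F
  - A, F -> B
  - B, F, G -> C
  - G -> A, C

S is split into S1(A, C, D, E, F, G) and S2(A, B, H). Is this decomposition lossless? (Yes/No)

S1 ∩ S2 = {A}; its closure under F is {A, B, C, D, E, F, G, H}.
S1 is contained in that closure, so S1 ∩ S2 -> S1 holds and the join is lossless.

Yes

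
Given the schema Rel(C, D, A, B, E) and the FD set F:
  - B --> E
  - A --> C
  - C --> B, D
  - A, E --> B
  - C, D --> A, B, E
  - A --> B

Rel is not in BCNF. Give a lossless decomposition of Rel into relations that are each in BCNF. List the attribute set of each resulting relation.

{A, B, C, D}; {B, E}

Candidate keys of the original relation: {A}, {C}.
Within {A, B, C, D, E}: {B}⁺ ∩ {A, B, C, D, E} = {B, E}, not the whole set, so B --> E violates BCNF; decompose into {B, E} and {A, B, C, D}.
{B, E} is in BCNF.
{A, B, C, D} is in BCNF.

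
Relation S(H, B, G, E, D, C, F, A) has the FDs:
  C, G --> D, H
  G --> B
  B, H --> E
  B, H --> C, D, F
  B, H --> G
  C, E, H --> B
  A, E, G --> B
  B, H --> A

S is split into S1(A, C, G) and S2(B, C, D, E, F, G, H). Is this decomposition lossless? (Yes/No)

Yes

The shared attributes are {C, G} and {C, G}⁺ = {A, B, C, D, E, F, G, H}.
This includes all of S1, so the common attributes are a superkey of S1 — the join is lossless.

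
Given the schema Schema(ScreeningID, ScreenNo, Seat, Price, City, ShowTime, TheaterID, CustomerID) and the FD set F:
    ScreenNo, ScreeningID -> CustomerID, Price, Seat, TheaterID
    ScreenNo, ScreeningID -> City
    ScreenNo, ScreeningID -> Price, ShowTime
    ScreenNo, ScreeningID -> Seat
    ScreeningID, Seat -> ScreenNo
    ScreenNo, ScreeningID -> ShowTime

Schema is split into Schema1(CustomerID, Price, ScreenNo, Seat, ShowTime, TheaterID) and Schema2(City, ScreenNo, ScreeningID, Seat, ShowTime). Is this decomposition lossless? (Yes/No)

Schema1 ∩ Schema2 = {ScreenNo, Seat, ShowTime}; its closure under F is {ScreenNo, Seat, ShowTime}.
Schema1 ⊄ {ScreenNo, Seat, ShowTime} and Schema2 ⊄ {ScreenNo, Seat, ShowTime}, so the split is lossy.

No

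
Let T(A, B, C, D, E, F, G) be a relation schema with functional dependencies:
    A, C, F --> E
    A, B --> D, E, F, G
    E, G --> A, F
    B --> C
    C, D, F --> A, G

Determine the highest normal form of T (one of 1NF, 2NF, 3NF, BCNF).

Candidate keys: {A, B}, {B, D, F}, {B, E, G}. Prime attributes: {A, B, D, E, F, G}.
A, C, F --> E breaks BCNF: {A, C, F}⁺ = {A, C, E, F}, so {A, C, F} is not a superkey.
Because {C} is non-prime and the left side of B --> C is not a superkey, the relation is not in 3NF.
{B} is a proper subset of the key {A, B}, and {B}⁺ contains the non-prime attribute {C} — a partial dependency, so 2NF is violated.

1NF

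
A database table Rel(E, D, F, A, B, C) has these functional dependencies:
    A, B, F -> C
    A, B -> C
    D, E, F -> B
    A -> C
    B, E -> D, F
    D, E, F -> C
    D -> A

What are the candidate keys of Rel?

No FD produces {E}, so it must be in every candidate key.
{B, E}⁺ = {A, B, C, D, E, F}, which is every attribute, so {B, E} is a candidate key.
{D, E, F}⁺ = {A, B, C, D, E, F}, which is every attribute, so {D, E, F} is a candidate key.
These are minimal and exhaustive — every other superkey contains one of them.

{B, E}, {D, E, F}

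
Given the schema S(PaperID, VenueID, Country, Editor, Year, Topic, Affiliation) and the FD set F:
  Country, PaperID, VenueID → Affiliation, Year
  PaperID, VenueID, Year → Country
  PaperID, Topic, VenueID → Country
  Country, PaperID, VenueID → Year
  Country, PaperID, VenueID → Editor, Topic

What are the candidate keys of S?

{PaperID, VenueID} never appear on the right of any FD, so every key must include all of them.
Closure of {Country, PaperID, VenueID} is {Affiliation, Country, Editor, PaperID, Topic, VenueID, Year}, the whole schema; {Country, PaperID, VenueID} is a candidate key.
Closure of {PaperID, Topic, VenueID} is {Affiliation, Country, Editor, PaperID, Topic, VenueID, Year}, the whole schema; {PaperID, Topic, VenueID} is a candidate key.
Closure of {PaperID, VenueID, Year} is {Affiliation, Country, Editor, PaperID, Topic, VenueID, Year}, the whole schema; {PaperID, VenueID, Year} is a candidate key.
No proper subset of any of these is a key, and no other minimal superkey exists.

{Country, PaperID, VenueID}, {PaperID, Topic, VenueID}, {PaperID, VenueID, Year}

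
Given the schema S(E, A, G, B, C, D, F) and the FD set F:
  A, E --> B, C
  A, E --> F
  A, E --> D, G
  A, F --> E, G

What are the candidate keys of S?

No FD produces {A}, so it must be in every candidate key.
{A, E}⁺ = {A, B, C, D, E, F, G} — all of the relation — so {A, E} is a candidate key.
{A, F}⁺ = {A, B, C, D, E, F, G} — all of the relation — so {A, F} is a candidate key.
Any other superkey properly contains one of these, so there are no further candidate keys.

{A, E}, {A, F}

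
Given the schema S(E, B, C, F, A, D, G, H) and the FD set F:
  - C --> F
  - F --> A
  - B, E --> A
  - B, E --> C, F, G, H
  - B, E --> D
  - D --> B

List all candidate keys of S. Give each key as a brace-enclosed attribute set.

{B, E}, {D, E}

Attributes never on any right-hand side: {E} — every candidate key must contain it.
{B, E} is a candidate key since {B, E}⁺ = {A, B, C, D, E, F, G, H} covers every attribute.
{D, E} is a candidate key since {D, E}⁺ = {A, B, C, D, E, F, G, H} covers every attribute.
No proper subset of any of these is a key, and no other minimal superkey exists.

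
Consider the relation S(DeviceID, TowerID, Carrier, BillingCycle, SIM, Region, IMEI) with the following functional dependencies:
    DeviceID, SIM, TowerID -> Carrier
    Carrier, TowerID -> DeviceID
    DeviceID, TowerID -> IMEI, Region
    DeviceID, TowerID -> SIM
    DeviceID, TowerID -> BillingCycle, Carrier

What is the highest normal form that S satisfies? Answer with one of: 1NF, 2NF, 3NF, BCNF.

BCNF

Candidate keys: {Carrier, TowerID}, {DeviceID, TowerID}. Prime attributes: {Carrier, DeviceID, TowerID}.
The left-hand side of every FD is a superkey, so BCNF is satisfied.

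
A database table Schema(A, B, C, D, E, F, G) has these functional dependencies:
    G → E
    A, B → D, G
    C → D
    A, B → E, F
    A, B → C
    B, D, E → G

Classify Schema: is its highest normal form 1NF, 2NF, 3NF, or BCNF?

Candidate key: {A, B}. Prime attributes: {A, B}.
For G → E we have {G}⁺ = {E, G}; {G} is not a superkey, so BCNF fails.
G → E determines the non-prime attribute {E} from a non-superkey — 3NF is violated.
Checking every proper subset of each key, none determines a non-prime attribute — 2NF is satisfied.

2NF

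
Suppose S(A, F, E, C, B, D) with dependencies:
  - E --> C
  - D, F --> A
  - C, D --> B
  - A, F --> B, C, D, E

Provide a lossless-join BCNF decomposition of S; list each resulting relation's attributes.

Candidate keys of the original relation: {A, F}, {D, F}.
In {A, B, C, D, E, F}, {E} is not a superkey ({E}⁺ restricted to this set is {C, E}), so split on E --> C into {C, E} and {A, B, D, E, F}.
{C, E} has no BCNF violation.
In {A, B, D, E, F}, {D, E} is not a superkey ({D, E}⁺ restricted to this set is {B, D, E}), so split on D, E --> B into {B, D, E} and {A, D, E, F}.
{B, D, E} has no BCNF violation.
{A, D, E, F} has no BCNF violation.

{A, D, E, F}; {B, D, E}; {C, E}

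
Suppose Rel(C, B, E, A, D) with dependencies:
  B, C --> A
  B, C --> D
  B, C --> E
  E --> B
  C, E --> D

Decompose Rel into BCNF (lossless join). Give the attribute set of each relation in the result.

{A, C, D, E}; {B, E}

Candidate keys of the original relation: {B, C}, {C, E}.
In {A, B, C, D, E}, {E} is not a superkey ({E}⁺ restricted to this set is {B, E}), so split on E --> B into {B, E} and {A, C, D, E}.
{B, E} has no BCNF violation.
{A, C, D, E} has no BCNF violation.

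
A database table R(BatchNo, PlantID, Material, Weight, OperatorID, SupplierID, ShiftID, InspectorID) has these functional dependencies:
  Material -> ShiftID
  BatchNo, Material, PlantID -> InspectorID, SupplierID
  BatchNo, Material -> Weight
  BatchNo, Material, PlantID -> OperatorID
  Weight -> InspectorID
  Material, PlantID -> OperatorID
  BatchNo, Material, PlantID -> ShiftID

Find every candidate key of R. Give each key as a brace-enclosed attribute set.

Attributes never on any right-hand side: {BatchNo, Material, PlantID} — every candidate key must contain all of them.
Closure of {BatchNo, Material, PlantID} is {BatchNo, InspectorID, Material, OperatorID, PlantID, ShiftID, SupplierID, Weight}, the whole schema; {BatchNo, Material, PlantID} is a candidate key.
No other minimal set has full closure, so this is the only candidate key.

{BatchNo, Material, PlantID}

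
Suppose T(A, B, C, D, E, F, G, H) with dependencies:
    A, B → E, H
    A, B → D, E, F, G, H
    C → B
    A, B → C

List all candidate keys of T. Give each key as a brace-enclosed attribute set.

{A} never appears on the right of any FD, so every key must include it.
{A, B}⁺ = {A, B, C, D, E, F, G, H} — all of the relation — so {A, B} is a candidate key.
{A, C}⁺ = {A, B, C, D, E, F, G, H} — all of the relation — so {A, C} is a candidate key.
No proper subset of any of these is a key, and no other minimal superkey exists.

{A, B}, {A, C}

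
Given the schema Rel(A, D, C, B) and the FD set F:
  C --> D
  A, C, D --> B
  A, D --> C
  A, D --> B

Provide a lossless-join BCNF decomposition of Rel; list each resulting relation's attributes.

Candidate keys of the original relation: {A, C}, {A, D}.
Within {A, B, C, D}: {C}⁺ ∩ {A, B, C, D} = {C, D}, not the whole set, so C --> D violates BCNF; decompose into {C, D} and {A, B, C}.
{C, D} has no BCNF violation.
{A, B, C} has no BCNF violation.

{A, B, C}; {C, D}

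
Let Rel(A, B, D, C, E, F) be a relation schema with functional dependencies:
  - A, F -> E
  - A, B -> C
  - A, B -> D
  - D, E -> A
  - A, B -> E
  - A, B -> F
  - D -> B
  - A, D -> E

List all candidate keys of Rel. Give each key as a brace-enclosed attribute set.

{A, B}, {A, D}, {D, E}

Closure of {A, B} is {A, B, C, D, E, F}, the whole schema; {A, B} is a candidate key.
Closure of {A, D} is {A, B, C, D, E, F}, the whole schema; {A, D} is a candidate key.
Closure of {D, E} is {A, B, C, D, E, F}, the whole schema; {D, E} is a candidate key.
No proper subset of any of these is a key, and no other minimal superkey exists.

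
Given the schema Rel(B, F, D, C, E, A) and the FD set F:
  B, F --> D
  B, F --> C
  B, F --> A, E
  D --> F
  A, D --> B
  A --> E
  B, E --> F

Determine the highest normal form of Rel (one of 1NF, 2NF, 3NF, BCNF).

3NF

Candidate keys: {A, B}, {A, D}, {B, D}, {B, E}, {B, F}. Prime attributes: {A, B, D, E, F}.
For D --> F we have {D}⁺ = {D, F}; {D} is not a superkey, so BCNF fails.
Its right-hand attributes {F} are all prime, as are those of every other non-superkey FD — the relation is in 3NF.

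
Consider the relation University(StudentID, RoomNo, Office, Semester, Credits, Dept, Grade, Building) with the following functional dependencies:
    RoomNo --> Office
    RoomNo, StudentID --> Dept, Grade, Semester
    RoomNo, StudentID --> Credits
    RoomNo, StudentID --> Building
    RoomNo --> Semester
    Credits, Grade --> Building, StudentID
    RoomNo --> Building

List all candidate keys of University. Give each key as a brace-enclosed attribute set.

{Credits, Grade, RoomNo}, {RoomNo, StudentID}

No FD produces {RoomNo}, so it must be in every candidate key.
Closure of {RoomNo, StudentID} is {Building, Credits, Dept, Grade, Office, RoomNo, Semester, StudentID}, the whole schema; {RoomNo, StudentID} is a candidate key.
Closure of {Credits, Grade, RoomNo} is {Building, Credits, Dept, Grade, Office, RoomNo, Semester, StudentID}, the whole schema; {Credits, Grade, RoomNo} is a candidate key.
No proper subset of any of these is a key, and no other minimal superkey exists.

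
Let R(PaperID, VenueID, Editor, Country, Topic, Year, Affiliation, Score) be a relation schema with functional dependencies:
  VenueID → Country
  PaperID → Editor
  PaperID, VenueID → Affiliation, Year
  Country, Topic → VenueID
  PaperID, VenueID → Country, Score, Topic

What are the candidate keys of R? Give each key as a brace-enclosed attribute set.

{Country, PaperID, Topic}, {PaperID, VenueID}

No FD produces {PaperID}, so it must be in every candidate key.
{PaperID, VenueID}⁺ = {Affiliation, Country, Editor, PaperID, Score, Topic, VenueID, Year}, which is every attribute, so {PaperID, VenueID} is a candidate key.
{Country, PaperID, Topic}⁺ = {Affiliation, Country, Editor, PaperID, Score, Topic, VenueID, Year}, which is every attribute, so {Country, PaperID, Topic} is a candidate key.
Any other superkey properly contains one of these, so there are no further candidate keys.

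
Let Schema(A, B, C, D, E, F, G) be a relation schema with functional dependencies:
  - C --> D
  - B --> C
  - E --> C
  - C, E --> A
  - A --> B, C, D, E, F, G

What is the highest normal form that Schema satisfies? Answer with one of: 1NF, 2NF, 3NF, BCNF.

2NF

Candidate keys: {A}, {E}. Prime attributes: {A, E}.
For C --> D we have {C}⁺ = {C, D}; {C} is not a superkey, so BCNF fails.
C --> D has non-prime {D} on the right and a non-superkey on the left, so 3NF fails.
Every candidate key is a single attribute, so no partial dependency is possible; 2NF holds.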